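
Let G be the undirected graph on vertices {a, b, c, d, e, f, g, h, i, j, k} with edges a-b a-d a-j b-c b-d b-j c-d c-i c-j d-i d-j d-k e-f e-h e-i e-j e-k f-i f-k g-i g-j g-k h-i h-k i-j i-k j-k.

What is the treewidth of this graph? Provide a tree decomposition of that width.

Treewidth 3.
Bags: B1 = {d, i, j, k}  B2 = {c, d, i, j}  B3 = {e, i, j, k}  B4 = {e, h, i, k}  B5 = {b, c, d, j}  B6 = {e, f, i, k}  B7 = {a, b, d, j}  B8 = {g, i, j, k}
Tree: B1–B2, B1–B3, B3–B4, B2–B5, B3–B6, B5–B7, B1–B8

Each bag holds 4 vertices, so the decomposition has width 3, which upper-bounds the treewidth. On the other hand G contains the 4-clique {a, b, d, j}. A clique must lie in a single bag of any decomposition, so no decomposition can have width below 3. Combining the bounds, tw(G) = 3.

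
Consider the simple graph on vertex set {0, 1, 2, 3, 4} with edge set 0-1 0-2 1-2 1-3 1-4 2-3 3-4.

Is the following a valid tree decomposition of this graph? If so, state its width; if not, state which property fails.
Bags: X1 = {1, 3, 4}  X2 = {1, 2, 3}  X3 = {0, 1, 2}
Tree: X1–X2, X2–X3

Vertex coverage: the bags together contain {0, 1, 2, 3, 4}, the full vertex set. Edge coverage: each edge of G has both endpoints in at least one bag. Running intersection: for every vertex, the bags containing it form a connected subtree. All three properties hold, so this is a valid tree decomposition of width max|bag| − 1 = 2, and hence tw(G) ≤ 2.

Yes; width 2.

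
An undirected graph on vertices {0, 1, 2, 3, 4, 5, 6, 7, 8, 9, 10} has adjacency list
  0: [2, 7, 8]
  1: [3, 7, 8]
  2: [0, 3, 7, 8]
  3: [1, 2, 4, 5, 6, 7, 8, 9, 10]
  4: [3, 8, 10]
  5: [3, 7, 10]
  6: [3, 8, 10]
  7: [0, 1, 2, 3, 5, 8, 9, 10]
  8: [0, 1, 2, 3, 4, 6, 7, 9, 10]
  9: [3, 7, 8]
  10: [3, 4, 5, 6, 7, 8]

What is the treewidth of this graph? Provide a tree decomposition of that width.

Every bag has size at most 4, so the width is 4 − 1 = 3 and tw(G) ≤ 3. On the other hand G contains the 4-clique {0, 2, 7, 8}. A clique must lie in a single bag of any decomposition, so no decomposition can have width below 3. Hence tw(G) = 3 exactly.

Treewidth 3.
One such decomposition:
Bags: B1 = {2, 3, 7, 8}  B2 = {3, 7, 8, 10}  B3 = {0, 2, 7, 8}  B4 = {3, 4, 8, 10}  B5 = {3, 6, 8, 10}  B6 = {1, 3, 7, 8}  B7 = {3, 5, 7, 10}  B8 = {3, 7, 8, 9}
Tree: B1–B2, B1–B3, B2–B4, B4–B5, B2–B6, B2–B7, B2–B8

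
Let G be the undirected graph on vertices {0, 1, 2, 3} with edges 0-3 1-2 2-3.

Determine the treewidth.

1

A width-1 tree decomposition is:
Bags: B1 = {1, 2}  B2 = {2, 3}  B3 = {0, 3}
Tree: B1–B2, B2–B3
The largest bag has 2 vertices, giving width 1; this decomposition certifies tw(G) ≤ 1. Since G has at least one edge (e.g. 1–2), it is not an edgeless graph, so tw(G) ≥ 1. Therefore the treewidth is 1.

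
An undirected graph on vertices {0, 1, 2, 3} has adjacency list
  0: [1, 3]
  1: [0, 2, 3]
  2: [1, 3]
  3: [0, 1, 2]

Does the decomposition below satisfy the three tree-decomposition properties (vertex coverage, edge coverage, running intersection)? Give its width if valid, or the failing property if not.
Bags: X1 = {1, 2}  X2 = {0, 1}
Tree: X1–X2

A tree decomposition must satisfy three properties: every vertex lies in some bag; for every edge, both endpoints lie together in some bag; and for every vertex, the bags containing it form a connected subtree. Here vertex 3 appears in no bag, so the decomposition is invalid.

No — vertex 3 appears in no bag.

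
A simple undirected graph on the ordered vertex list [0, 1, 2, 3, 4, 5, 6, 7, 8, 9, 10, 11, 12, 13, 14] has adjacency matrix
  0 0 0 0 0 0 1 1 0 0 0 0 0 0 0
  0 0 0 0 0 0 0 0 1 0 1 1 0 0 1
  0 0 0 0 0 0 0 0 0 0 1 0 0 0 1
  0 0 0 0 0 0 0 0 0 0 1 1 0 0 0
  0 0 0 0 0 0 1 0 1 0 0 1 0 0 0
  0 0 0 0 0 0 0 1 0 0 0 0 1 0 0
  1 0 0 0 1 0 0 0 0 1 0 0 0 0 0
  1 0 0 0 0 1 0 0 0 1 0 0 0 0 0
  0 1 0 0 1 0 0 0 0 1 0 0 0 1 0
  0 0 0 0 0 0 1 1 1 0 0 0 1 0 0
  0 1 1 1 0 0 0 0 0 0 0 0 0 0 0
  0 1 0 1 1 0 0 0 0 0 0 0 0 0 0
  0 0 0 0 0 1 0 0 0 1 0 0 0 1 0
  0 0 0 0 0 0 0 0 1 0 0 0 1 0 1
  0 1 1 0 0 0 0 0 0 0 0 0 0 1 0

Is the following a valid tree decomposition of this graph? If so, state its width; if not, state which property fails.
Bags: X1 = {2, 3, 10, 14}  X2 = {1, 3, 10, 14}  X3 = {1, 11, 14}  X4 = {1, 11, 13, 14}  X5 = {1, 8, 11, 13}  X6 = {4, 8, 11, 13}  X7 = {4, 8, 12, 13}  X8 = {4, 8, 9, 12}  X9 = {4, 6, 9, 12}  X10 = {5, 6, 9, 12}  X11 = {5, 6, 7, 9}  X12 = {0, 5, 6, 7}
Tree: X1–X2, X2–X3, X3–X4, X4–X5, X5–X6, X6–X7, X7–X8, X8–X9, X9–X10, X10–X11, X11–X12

A tree decomposition must satisfy three properties: every vertex lies in some bag; for every edge, both endpoints lie together in some bag; and for every vertex, the bags containing it form a connected subtree. Here edge (3,11) lies in no bag, so the decomposition is invalid.

No — edge (3,11) lies in no bag.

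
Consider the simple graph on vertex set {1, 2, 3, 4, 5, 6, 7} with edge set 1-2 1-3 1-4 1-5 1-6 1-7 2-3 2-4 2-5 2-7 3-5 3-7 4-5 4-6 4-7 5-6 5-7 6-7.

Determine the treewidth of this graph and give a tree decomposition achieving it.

Treewidth 4.
One such decomposition:
Bags: B1 = {1, 2, 4, 5, 7}  B2 = {1, 4, 5, 6, 7}  B3 = {1, 2, 3, 5, 7}
Tree: B1–B2, B1–B3

Each bag holds 5 vertices, so the decomposition has width 4, which upper-bounds the treewidth. For the lower bound, the 5 vertices {1, 2, 3, 5, 7} are pairwise adjacent, and any tree decomposition puts a clique entirely inside one bag — forcing width ≥ 4. Hence tw(G) = 4 exactly.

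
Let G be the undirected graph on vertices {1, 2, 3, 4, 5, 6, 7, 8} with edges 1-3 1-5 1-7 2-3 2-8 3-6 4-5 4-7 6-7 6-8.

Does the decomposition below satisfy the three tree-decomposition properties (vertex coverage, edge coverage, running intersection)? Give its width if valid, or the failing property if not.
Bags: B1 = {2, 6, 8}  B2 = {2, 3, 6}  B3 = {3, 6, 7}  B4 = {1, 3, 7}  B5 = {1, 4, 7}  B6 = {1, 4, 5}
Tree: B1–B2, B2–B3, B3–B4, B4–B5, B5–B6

Yes; width 2.

Checking the three conditions: (i) the bags cover all of {1, 2, 3, 4, 5, 6, 7, 8}; (ii) for each edge, some bag contains both endpoints; (iii) the bags containing any fixed vertex form a subtree. All hold, so the decomposition is valid with width 3 − 1 = 2.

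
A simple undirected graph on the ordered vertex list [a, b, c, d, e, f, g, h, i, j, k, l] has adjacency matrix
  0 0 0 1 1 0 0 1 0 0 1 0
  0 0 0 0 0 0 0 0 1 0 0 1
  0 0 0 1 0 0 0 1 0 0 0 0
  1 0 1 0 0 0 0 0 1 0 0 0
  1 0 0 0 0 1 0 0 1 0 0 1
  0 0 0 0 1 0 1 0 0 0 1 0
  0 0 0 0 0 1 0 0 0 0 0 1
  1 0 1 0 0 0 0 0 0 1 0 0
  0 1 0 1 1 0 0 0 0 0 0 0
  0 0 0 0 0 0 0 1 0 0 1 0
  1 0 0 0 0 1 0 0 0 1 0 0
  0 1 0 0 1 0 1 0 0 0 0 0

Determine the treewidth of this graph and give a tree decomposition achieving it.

The largest bag has 4 vertices, giving width 3; this decomposition certifies tw(G) ≤ 3. For the lower bound: the 4 vertex sets {b,g,l}, {i}, {e}, {a,d,f,k} are disjoint, each induces a connected subgraph, and every pair is joined by at least one edge of G. Contracting each set to a single vertex therefore yields K_{4} as a minor, and since treewidth is minor-monotone, tw(G) ≥ tw(K_{4}) = 3. The upper and lower bounds meet at 3, so that is the treewidth.

Treewidth 3.
Bags: B1 = {b, g, i, l}  B2 = {e, g, i, l}  B3 = {e, f, g, i}  B4 = {d, e, f, i}  B5 = {a, d, e, f}  B6 = {a, d, f, k}  B7 = {a, c, d, k}  B8 = {a, c, h, k}  B9 = {c, h, j, k}
Tree: B1–B2, B2–B3, B3–B4, B4–B5, B5–B6, B6–B7, B7–B8, B8–B9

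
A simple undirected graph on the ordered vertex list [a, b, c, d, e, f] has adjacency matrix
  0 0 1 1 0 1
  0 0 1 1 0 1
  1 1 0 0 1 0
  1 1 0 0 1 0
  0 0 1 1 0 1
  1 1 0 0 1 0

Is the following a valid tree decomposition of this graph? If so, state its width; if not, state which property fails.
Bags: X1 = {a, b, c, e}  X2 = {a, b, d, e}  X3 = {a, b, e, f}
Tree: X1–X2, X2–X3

Vertex coverage: the bags together contain {a, b, c, d, e, f}, the full vertex set. Edge coverage: each edge of G has both endpoints in at least one bag. Running intersection: for every vertex, the bags containing it form a connected subtree. All three properties hold, so this is a valid tree decomposition of width max|bag| − 1 = 3, and hence tw(G) ≤ 3.

Yes; width 3.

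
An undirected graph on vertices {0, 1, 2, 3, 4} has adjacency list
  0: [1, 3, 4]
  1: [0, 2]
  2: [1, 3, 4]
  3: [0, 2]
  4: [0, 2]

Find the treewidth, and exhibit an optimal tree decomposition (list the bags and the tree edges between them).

Treewidth 2.
One optimal decomposition is:
Bags: B1 = {0, 2, 3}  B2 = {0, 2, 4}  B3 = {0, 1, 2}
Tree: B1–B2, B2–B3

Every bag has size at most 3, so the width is 3 − 1 = 2 and tw(G) ≤ 2. The edges 3–2–4–0–3 form a cycle, so G is not a tree and its treewidth is at least 2. Therefore the treewidth is 2.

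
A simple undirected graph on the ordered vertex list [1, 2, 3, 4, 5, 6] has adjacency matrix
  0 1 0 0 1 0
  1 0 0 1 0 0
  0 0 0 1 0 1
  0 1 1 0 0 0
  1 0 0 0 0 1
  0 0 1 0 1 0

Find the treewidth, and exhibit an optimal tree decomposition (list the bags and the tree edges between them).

Treewidth 2.
One optimal decomposition is:
Bags: B1 = {3, 4, 6}  B2 = {2, 4, 6}  B3 = {1, 2, 6}  B4 = {1, 5, 6}
Tree: B1–B2, B2–B3, B3–B4

The largest bag has 3 vertices, giving width 2; this decomposition certifies tw(G) ≤ 2. Since 6–3–4–2–1–5–6 is a cycle in G, G is not acyclic. Forests are exactly the graphs of treewidth ≤ 1, so tw(G) ≥ 2. Hence tw(G) = 2 exactly.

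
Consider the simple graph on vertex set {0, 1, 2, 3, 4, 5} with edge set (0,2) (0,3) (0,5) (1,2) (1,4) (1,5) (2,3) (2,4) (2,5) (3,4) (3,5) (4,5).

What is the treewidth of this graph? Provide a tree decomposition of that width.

Treewidth 3.
One such decomposition:
Bags: B1 = {2, 3, 4, 5}  B2 = {1, 2, 4, 5}  B3 = {0, 2, 3, 5}
Tree: B1–B2, B1–B3

Each bag holds 4 vertices, so the decomposition has width 3, which upper-bounds the treewidth. On the other hand G contains the 4-clique {1, 2, 4, 5}. A clique must lie in a single bag of any decomposition, so no decomposition can have width below 3. Hence tw(G) = 3 exactly.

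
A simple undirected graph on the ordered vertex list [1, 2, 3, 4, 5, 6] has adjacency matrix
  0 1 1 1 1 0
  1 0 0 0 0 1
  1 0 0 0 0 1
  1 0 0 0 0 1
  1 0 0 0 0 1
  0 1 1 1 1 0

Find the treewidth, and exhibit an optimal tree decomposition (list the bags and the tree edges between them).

The largest bag has 3 vertices, giving width 2; this decomposition certifies tw(G) ≤ 2. Since 5–6–2–1–5 is a cycle in G, G is not acyclic. Forests are exactly the graphs of treewidth ≤ 1, so tw(G) ≥ 2. The upper and lower bounds meet at 2, so that is the treewidth.

Treewidth 2.
One optimal decomposition is:
Bags: B1 = {1, 5, 6}  B2 = {1, 2, 6}  B3 = {1, 3, 6}  B4 = {1, 4, 6}
Tree: B1–B2, B2–B3, B3–B4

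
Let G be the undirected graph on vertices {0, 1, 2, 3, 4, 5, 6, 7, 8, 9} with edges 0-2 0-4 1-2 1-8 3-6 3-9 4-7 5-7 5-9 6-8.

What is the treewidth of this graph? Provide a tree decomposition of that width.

The largest bag has 3 vertices, giving width 2; this decomposition certifies tw(G) ≤ 2. Since 7–4–0–2–1–8–6–3–9–5–7 is a cycle in G, G is not acyclic. Forests are exactly the graphs of treewidth ≤ 1, so tw(G) ≥ 2. Combining the bounds, tw(G) = 2.

Treewidth 2.
Bags: B1 = {0, 4, 7}  B2 = {0, 2, 7}  B3 = {1, 2, 7}  B4 = {1, 7, 8}  B5 = {6, 7, 8}  B6 = {3, 6, 7}  B7 = {3, 7, 9}  B8 = {5, 7, 9}
Tree: B1–B2, B2–B3, B3–B4, B4–B5, B5–B6, B6–B7, B7–B8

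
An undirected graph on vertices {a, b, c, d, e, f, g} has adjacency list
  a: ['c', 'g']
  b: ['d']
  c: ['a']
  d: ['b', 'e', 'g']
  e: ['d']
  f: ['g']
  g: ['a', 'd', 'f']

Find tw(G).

1

A width-1 tree decomposition is:
Bags: B1 = {d, g}  B2 = {f, g}  B3 = {d, e}  B4 = {a, g}  B5 = {a, c}  B6 = {b, d}
Tree: B1–B2, B1–B3, B1–B4, B4–B5, B3–B6
Each bag holds 2 vertices, so the decomposition has width 1, which upper-bounds the treewidth. G has an edge, so its treewidth is at least 1. Combining the bounds, tw(G) = 1.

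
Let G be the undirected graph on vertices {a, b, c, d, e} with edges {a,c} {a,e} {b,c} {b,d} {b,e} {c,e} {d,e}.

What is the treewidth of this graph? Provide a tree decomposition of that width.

Treewidth 2.
One optimal decomposition is:
Bags: B1 = {b, d, e}  B2 = {b, c, e}  B3 = {a, c, e}
Tree: B1–B2, B2–B3

Every bag has size at most 3, so the width is 3 − 1 = 2 and tw(G) ≤ 2. On the other hand G contains the 3-clique {b, d, e}. A clique must lie in a single bag of any decomposition, so no decomposition can have width below 2. The upper and lower bounds meet at 2, so that is the treewidth.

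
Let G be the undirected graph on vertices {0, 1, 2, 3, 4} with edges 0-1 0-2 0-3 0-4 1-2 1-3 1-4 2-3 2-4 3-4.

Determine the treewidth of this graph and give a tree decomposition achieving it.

With just one bag of size 5, the width is 5 − 1 = 4, so tw(G) ≤ 4. For the lower bound, the 5 vertices {0, 1, 2, 3, 4} are pairwise adjacent, and any tree decomposition puts a clique entirely inside one bag — forcing width ≥ 4. Combining the bounds, tw(G) = 4.

Treewidth 4.
One such decomposition:
Bags: B1 = {0, 1, 2, 3, 4}
Tree: (single bag)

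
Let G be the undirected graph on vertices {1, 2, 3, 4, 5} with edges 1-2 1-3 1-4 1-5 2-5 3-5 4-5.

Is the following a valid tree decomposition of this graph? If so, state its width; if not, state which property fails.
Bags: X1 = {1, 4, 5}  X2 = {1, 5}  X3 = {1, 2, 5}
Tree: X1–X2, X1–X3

A tree decomposition must satisfy three properties: every vertex lies in some bag; for every edge, both endpoints lie together in some bag; and for every vertex, the bags containing it form a connected subtree. Here vertex 3 appears in no bag, so the decomposition is invalid.

No — vertex 3 appears in no bag.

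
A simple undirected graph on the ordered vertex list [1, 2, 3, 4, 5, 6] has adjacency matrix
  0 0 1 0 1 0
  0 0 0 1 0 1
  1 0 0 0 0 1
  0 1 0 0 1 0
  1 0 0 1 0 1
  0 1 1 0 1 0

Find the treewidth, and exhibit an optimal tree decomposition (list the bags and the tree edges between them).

Each bag holds 3 vertices, so the decomposition has width 2, which upper-bounds the treewidth. Since 1–3–6–5–1 is a cycle in G, G is not acyclic. Forests are exactly the graphs of treewidth ≤ 1, so tw(G) ≥ 2. Hence tw(G) = 2 exactly.

Treewidth 2.
Bags: B1 = {1, 3, 5}  B2 = {3, 5, 6}  B3 = {4, 5, 6}  B4 = {2, 4, 6}
Tree: B1–B2, B2–B3, B3–B4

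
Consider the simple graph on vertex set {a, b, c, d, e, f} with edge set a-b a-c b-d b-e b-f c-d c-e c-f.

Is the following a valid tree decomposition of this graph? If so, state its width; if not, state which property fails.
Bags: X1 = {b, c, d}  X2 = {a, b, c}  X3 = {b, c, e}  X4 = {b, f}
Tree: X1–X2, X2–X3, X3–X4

A tree decomposition must satisfy three properties: every vertex lies in some bag; for every edge, both endpoints lie together in some bag; and for every vertex, the bags containing it form a connected subtree. Here edge (c,f) lies in no bag, so the decomposition is invalid.

No — edge (c,f) lies in no bag.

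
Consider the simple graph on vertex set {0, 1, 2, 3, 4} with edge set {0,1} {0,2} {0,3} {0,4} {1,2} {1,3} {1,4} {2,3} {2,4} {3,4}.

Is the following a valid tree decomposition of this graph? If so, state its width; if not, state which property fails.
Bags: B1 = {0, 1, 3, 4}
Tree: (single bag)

A tree decomposition must satisfy three properties: every vertex lies in some bag; for every edge, both endpoints lie together in some bag; and for every vertex, the bags containing it form a connected subtree. Here vertex 2 appears in no bag, so the decomposition is invalid.

No — vertex 2 appears in no bag.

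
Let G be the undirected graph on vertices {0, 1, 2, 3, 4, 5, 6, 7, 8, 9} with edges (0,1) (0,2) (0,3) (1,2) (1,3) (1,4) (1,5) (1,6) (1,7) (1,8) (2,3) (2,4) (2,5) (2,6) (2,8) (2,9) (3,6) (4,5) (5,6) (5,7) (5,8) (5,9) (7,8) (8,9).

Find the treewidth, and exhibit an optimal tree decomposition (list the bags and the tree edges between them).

Treewidth 3.
One such decomposition:
Bags: B1 = {1, 2, 5, 8}  B2 = {1, 2, 5, 6}  B3 = {1, 5, 7, 8}  B4 = {1, 2, 4, 5}  B5 = {2, 5, 8, 9}  B6 = {1, 2, 3, 6}  B7 = {0, 1, 2, 3}
Tree: B1–B2, B1–B3, B1–B4, B1–B5, B2–B6, B6–B7

Each bag holds 4 vertices, so the decomposition has width 3, which upper-bounds the treewidth. Conversely, {0, 1, 2, 3} is a clique of size 4, and the vertices of any clique must share a bag in every tree decomposition; so some bag has ≥ 4 vertices and tw(G) ≥ 3. Therefore the treewidth is 3.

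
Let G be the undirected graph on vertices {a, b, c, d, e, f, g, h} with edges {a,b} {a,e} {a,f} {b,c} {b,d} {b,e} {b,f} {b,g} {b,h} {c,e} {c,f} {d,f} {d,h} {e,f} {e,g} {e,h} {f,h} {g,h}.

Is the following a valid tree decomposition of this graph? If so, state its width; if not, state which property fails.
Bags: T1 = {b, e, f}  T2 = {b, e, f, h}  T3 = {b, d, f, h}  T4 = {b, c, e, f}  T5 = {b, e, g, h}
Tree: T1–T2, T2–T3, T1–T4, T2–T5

A tree decomposition must satisfy three properties: every vertex lies in some bag; for every edge, both endpoints lie together in some bag; and for every vertex, the bags containing it form a connected subtree. Here vertex a appears in no bag, so the decomposition is invalid.

No — vertex a appears in no bag.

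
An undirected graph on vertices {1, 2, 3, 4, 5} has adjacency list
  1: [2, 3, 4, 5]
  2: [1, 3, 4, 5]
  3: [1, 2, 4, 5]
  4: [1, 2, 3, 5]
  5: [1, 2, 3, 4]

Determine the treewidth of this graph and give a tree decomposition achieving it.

With just one bag of size 5, the width is 5 − 1 = 4, so tw(G) ≤ 4. On the other hand G contains the 5-clique {1, 2, 3, 4, 5}. A clique must lie in a single bag of any decomposition, so no decomposition can have width below 4. Combining the bounds, tw(G) = 4.

Treewidth 4.
Bags: B1 = {1, 2, 3, 4, 5}
Tree: (single bag)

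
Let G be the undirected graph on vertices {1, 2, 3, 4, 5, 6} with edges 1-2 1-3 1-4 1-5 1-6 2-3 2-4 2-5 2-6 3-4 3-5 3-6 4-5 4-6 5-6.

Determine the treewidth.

5

A width-5 tree decomposition is:
Bags: B1 = {1, 2, 3, 4, 5, 6}
Tree: (single bag)
A single bag containing all 6 vertices is trivially a valid decomposition of width 5. For the lower bound, the 6 vertices {1, 2, 3, 4, 5, 6} are pairwise adjacent, and any tree decomposition puts a clique entirely inside one bag — forcing width ≥ 5. Combining the bounds, tw(G) = 5.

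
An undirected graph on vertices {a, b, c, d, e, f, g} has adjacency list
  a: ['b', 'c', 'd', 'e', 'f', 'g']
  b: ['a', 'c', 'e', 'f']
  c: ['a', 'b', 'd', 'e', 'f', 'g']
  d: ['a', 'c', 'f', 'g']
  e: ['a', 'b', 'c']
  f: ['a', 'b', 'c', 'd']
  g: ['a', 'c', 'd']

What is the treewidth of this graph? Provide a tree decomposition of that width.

Treewidth 3.
Bags: B1 = {a, b, c, f}  B2 = {a, b, c, e}  B3 = {a, c, d, f}  B4 = {a, c, d, g}
Tree: B1–B2, B1–B3, B3–B4

Each bag holds 4 vertices, so the decomposition has width 3, which upper-bounds the treewidth. For the lower bound, the 4 vertices {a, c, d, g} are pairwise adjacent, and any tree decomposition puts a clique entirely inside one bag — forcing width ≥ 3. Combining the bounds, tw(G) = 3.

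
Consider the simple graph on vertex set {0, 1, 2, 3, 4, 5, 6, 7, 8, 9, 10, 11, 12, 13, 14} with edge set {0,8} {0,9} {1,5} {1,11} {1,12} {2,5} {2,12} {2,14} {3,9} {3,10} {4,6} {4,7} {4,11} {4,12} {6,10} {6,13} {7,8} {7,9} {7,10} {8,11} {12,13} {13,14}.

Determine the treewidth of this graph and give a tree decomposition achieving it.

Every bag has size at most 4, so the width is 4 − 1 = 3 and tw(G) ≤ 3. For the lower bound: the 4 vertex sets {2,5,14}, {13}, {12}, {1,4,6,11} are disjoint, each induces a connected subgraph, and every pair is joined by at least one edge of G. Contracting each set to a single vertex therefore yields K_{4} as a minor, and since treewidth is minor-monotone, tw(G) ≥ tw(K_{4}) = 3. Combining the bounds, tw(G) = 3.

Treewidth 3.
Bags: B1 = {2, 5, 13, 14}  B2 = {2, 5, 12, 13}  B3 = {1, 5, 12, 13}  B4 = {1, 6, 12, 13}  B5 = {1, 4, 6, 12}  B6 = {1, 4, 6, 11}  B7 = {4, 6, 10, 11}  B8 = {4, 7, 10, 11}  B9 = {7, 8, 10, 11}  B10 = {3, 7, 8, 10}  B11 = {3, 7, 8, 9}  B12 = {0, 3, 8, 9}
Tree: B1–B2, B2–B3, B3–B4, B4–B5, B5–B6, B6–B7, B7–B8, B8–B9, B9–B10, B10–B11, B11–B12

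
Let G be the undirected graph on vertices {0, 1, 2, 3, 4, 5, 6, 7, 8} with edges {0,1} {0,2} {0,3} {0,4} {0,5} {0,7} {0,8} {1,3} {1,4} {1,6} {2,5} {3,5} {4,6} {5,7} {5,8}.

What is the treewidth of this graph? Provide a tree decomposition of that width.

Treewidth 2.
One such decomposition:
Bags: B1 = {0, 5, 7}  B2 = {0, 3, 5}  B3 = {0, 1, 3}  B4 = {0, 2, 5}  B5 = {0, 1, 4}  B6 = {1, 4, 6}  B7 = {0, 5, 8}
Tree: B1–B2, B2–B3, B2–B4, B3–B5, B5–B6, B1–B7

The largest bag has 3 vertices, giving width 2; this decomposition certifies tw(G) ≤ 2. For the lower bound, the 3 vertices {0, 1, 3} are pairwise adjacent, and any tree decomposition puts a clique entirely inside one bag — forcing width ≥ 2. The upper and lower bounds meet at 2, so that is the treewidth.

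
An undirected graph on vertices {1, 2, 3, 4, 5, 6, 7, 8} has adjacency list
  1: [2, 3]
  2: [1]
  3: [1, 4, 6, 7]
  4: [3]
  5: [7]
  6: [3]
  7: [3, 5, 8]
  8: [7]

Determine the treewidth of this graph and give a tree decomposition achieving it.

Each bag holds 2 vertices, so the decomposition has width 1, which upper-bounds the treewidth. G has an edge, so its treewidth is at least 1. Hence tw(G) = 1 exactly.

Treewidth 1.
Bags: B1 = {3, 7}  B2 = {1, 3}  B3 = {5, 7}  B4 = {3, 4}  B5 = {7, 8}  B6 = {3, 6}  B7 = {1, 2}
Tree: B1–B2, B1–B3, B1–B4, B3–B5, B1–B6, B2–B7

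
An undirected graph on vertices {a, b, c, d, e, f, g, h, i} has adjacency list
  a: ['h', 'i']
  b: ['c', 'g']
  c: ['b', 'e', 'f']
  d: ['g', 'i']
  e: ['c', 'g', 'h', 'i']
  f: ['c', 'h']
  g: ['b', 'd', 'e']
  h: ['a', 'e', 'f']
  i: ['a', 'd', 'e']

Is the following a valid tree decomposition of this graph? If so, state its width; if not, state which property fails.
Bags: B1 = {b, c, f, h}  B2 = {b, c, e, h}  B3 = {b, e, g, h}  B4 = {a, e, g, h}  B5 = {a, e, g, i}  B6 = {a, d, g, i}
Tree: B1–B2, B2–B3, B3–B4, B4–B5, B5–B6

Checking the three conditions: (i) the bags cover all of {a, b, c, d, e, f, g, h, i}; (ii) for each edge, some bag contains both endpoints; (iii) the bags containing any fixed vertex form a subtree. All hold, so the decomposition is valid with width 4 − 1 = 3.

Yes; width 3.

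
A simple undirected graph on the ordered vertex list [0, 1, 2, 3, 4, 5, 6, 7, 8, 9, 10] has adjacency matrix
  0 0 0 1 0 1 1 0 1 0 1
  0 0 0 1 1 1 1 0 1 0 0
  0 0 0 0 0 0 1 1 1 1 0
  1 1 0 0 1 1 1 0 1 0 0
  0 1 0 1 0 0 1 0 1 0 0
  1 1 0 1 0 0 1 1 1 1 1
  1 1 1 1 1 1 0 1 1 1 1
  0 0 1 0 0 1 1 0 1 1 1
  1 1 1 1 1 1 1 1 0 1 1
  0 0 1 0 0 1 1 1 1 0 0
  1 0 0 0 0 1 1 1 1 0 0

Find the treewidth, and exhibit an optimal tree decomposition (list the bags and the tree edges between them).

Treewidth 4.
One optimal decomposition is:
Bags: B1 = {5, 6, 7, 8, 10}  B2 = {0, 5, 6, 8, 10}  B3 = {0, 3, 5, 6, 8}  B4 = {1, 3, 5, 6, 8}  B5 = {1, 3, 4, 6, 8}  B6 = {5, 6, 7, 8, 9}  B7 = {2, 6, 7, 8, 9}
Tree: B1–B2, B2–B3, B3–B4, B4–B5, B1–B6, B6–B7

The largest bag has 5 vertices, giving width 4; this decomposition certifies tw(G) ≤ 4. Conversely, {2, 6, 7, 8, 9} is a clique of size 5, and the vertices of any clique must share a bag in every tree decomposition; so some bag has ≥ 5 vertices and tw(G) ≥ 4. Combining the bounds, tw(G) = 4.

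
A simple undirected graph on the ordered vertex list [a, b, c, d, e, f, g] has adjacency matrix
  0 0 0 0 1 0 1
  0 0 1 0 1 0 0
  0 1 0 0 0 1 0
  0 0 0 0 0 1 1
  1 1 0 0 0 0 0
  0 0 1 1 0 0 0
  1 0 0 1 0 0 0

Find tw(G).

A width-2 tree decomposition is:
Bags: B1 = {c, d, f}  B2 = {b, c, d}  B3 = {b, d, e}  B4 = {a, d, e}  B5 = {a, d, g}
Tree: B1–B2, B2–B3, B3–B4, B4–B5
Every bag has size at most 3, so the width is 3 − 1 = 2 and tw(G) ≤ 2. Since d–f–c–b–e–a–g–d is a cycle in G, G is not acyclic. Forests are exactly the graphs of treewidth ≤ 1, so tw(G) ≥ 2. Hence tw(G) = 2 exactly.

2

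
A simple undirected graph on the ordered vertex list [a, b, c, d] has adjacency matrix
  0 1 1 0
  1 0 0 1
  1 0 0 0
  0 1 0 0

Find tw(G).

A width-1 tree decomposition is:
Bags: B1 = {a, c}  B2 = {a, b}  B3 = {b, d}
Tree: B1–B2, B2–B3
Every bag has size at most 2, so the width is 2 − 1 = 1 and tw(G) ≤ 1. Since G has at least one edge (e.g. c–a), it is not an edgeless graph, so tw(G) ≥ 1. Combining the bounds, tw(G) = 1.

1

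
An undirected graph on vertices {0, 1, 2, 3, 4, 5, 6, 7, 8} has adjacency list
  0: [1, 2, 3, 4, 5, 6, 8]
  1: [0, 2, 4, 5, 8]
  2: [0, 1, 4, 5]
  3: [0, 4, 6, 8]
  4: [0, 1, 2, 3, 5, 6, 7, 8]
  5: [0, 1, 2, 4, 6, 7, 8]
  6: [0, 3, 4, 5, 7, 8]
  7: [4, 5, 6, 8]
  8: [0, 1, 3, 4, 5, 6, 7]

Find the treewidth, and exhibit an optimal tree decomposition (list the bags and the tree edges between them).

Every bag has size at most 5, so the width is 5 − 1 = 4 and tw(G) ≤ 4. On the other hand G contains the 5-clique {0, 3, 4, 6, 8}. A clique must lie in a single bag of any decomposition, so no decomposition can have width below 4. Therefore the treewidth is 4.

Treewidth 4.
One such decomposition:
Bags: B1 = {0, 1, 4, 5, 8}  B2 = {0, 1, 2, 4, 5}  B3 = {0, 4, 5, 6, 8}  B4 = {0, 3, 4, 6, 8}  B5 = {4, 5, 6, 7, 8}
Tree: B1–B2, B1–B3, B3–B4, B3–B5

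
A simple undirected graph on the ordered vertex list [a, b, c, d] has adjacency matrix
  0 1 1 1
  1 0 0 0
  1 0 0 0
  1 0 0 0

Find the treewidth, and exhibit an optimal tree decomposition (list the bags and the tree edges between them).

Treewidth 1.
One optimal decomposition is:
Bags: B1 = {a, b}  B2 = {a, c}  B3 = {a, d}
Tree: B1–B2, B1–B3

Every bag has size at most 2, so the width is 2 − 1 = 1 and tw(G) ≤ 1. G has an edge, so its treewidth is at least 1. Hence tw(G) = 1 exactly.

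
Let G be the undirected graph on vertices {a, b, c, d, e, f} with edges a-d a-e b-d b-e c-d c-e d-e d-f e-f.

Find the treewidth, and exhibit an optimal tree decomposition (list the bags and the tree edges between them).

Every bag has size at most 3, so the width is 3 − 1 = 2 and tw(G) ≤ 2. For the lower bound, the 3 vertices {d, e, f} are pairwise adjacent, and any tree decomposition puts a clique entirely inside one bag — forcing width ≥ 2. Therefore the treewidth is 2.

Treewidth 2.
Bags: B1 = {d, e, f}  B2 = {b, d, e}  B3 = {c, d, e}  B4 = {a, d, e}
Tree: B1–B2, B2–B3, B1–B4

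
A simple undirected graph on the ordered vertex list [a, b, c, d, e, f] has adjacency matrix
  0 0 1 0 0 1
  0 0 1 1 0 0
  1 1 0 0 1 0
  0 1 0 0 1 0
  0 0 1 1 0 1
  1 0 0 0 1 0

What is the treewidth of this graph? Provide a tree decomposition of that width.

Treewidth 2.
One such decomposition:
Bags: B1 = {a, c, f}  B2 = {c, e, f}  B3 = {b, c, e}  B4 = {b, d, e}
Tree: B1–B2, B2–B3, B3–B4

Every bag has size at most 3, so the width is 3 − 1 = 2 and tw(G) ≤ 2. The edges a–f–e–c–a form a cycle, so G is not a tree and its treewidth is at least 2. The upper and lower bounds meet at 2, so that is the treewidth.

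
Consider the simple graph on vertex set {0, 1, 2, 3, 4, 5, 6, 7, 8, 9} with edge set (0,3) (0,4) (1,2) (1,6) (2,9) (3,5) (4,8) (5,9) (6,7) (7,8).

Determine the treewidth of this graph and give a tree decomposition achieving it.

The largest bag has 3 vertices, giving width 2; this decomposition certifies tw(G) ≤ 2. Since 5–9–2–1–6–7–8–4–0–3–5 is a cycle in G, G is not acyclic. Forests are exactly the graphs of treewidth ≤ 1, so tw(G) ≥ 2. Hence tw(G) = 2 exactly.

Treewidth 2.
Bags: B1 = {2, 5, 9}  B2 = {1, 2, 5}  B3 = {1, 5, 6}  B4 = {5, 6, 7}  B5 = {5, 7, 8}  B6 = {4, 5, 8}  B7 = {0, 4, 5}  B8 = {0, 3, 5}
Tree: B1–B2, B2–B3, B3–B4, B4–B5, B5–B6, B6–B7, B7–B8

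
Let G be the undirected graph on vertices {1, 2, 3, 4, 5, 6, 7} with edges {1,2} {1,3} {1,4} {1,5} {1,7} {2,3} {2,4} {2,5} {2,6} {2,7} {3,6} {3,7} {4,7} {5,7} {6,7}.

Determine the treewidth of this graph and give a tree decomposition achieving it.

Treewidth 3.
One such decomposition:
Bags: B1 = {1, 2, 3, 7}  B2 = {1, 2, 5, 7}  B3 = {1, 2, 4, 7}  B4 = {2, 3, 6, 7}
Tree: B1–B2, B2–B3, B1–B4

Every bag has size at most 4, so the width is 4 − 1 = 3 and tw(G) ≤ 3. On the other hand G contains the 4-clique {1, 2, 3, 7}. A clique must lie in a single bag of any decomposition, so no decomposition can have width below 3. Combining the bounds, tw(G) = 3.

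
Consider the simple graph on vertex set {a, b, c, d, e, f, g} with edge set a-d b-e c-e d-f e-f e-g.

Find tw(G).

1

A width-1 tree decomposition is:
Bags: B1 = {b, e}  B2 = {e, f}  B3 = {d, f}  B4 = {c, e}  B5 = {a, d}  B6 = {e, g}
Tree: B1–B2, B2–B3, B1–B4, B3–B5, B2–B6
Each bag holds 2 vertices, so the decomposition has width 1, which upper-bounds the treewidth. Any graph with an edge has treewidth ≥ 1, and G has the edge b–e. The upper and lower bounds meet at 1, so that is the treewidth.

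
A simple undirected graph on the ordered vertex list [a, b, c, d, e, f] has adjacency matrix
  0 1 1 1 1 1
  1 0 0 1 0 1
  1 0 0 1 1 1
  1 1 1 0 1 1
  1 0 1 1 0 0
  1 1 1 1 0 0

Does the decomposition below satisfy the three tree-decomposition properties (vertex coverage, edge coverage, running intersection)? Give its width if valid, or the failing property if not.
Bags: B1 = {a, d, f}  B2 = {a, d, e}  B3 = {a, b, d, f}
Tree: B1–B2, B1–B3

A tree decomposition must satisfy three properties: every vertex lies in some bag; for every edge, both endpoints lie together in some bag; and for every vertex, the bags containing it form a connected subtree. Here vertex c appears in no bag, so the decomposition is invalid.

No — vertex c appears in no bag.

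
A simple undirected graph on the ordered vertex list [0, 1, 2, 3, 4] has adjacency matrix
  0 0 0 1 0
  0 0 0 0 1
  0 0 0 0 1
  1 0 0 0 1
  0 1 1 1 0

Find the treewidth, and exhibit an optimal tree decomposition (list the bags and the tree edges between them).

Each bag holds 2 vertices, so the decomposition has width 1, which upper-bounds the treewidth. Any graph with an edge has treewidth ≥ 1, and G has the edge 3–0. Hence tw(G) = 1 exactly.

Treewidth 1.
One optimal decomposition is:
Bags: B1 = {0, 3}  B2 = {3, 4}  B3 = {1, 4}  B4 = {2, 4}
Tree: B1–B2, B2–B3, B3–B4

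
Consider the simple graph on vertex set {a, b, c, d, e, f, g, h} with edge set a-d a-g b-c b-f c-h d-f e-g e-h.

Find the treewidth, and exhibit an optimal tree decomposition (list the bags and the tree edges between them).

Each bag holds 3 vertices, so the decomposition has width 2, which upper-bounds the treewidth. For the lower bound, G contains the cycle b–c–h–e–g–a–d–f–b, so G is not a forest; only forests have treewidth ≤ 1, hence tw(G) ≥ 2. Therefore the treewidth is 2.

Treewidth 2.
Bags: B1 = {b, c, h}  B2 = {b, e, h}  B3 = {b, e, g}  B4 = {a, b, g}  B5 = {a, b, d}  B6 = {b, d, f}
Tree: B1–B2, B2–B3, B3–B4, B4–B5, B5–B6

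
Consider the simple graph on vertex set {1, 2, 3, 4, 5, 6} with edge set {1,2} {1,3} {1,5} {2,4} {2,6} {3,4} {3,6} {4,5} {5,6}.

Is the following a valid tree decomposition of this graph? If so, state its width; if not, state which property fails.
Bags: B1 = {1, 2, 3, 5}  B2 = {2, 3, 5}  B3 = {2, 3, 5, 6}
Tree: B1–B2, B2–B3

A tree decomposition must satisfy three properties: every vertex lies in some bag; for every edge, both endpoints lie together in some bag; and for every vertex, the bags containing it form a connected subtree. Here vertex 4 appears in no bag, so the decomposition is invalid.

No — vertex 4 appears in no bag.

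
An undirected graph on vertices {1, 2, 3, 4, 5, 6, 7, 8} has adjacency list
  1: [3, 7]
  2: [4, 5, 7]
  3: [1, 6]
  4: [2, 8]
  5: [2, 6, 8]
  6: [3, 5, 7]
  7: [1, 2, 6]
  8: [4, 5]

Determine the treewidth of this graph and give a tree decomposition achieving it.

Treewidth 2.
One optimal decomposition is:
Bags: B1 = {2, 4, 8}  B2 = {2, 5, 8}  B3 = {2, 5, 7}  B4 = {5, 6, 7}  B5 = {1, 6, 7}  B6 = {1, 3, 6}
Tree: B1–B2, B2–B3, B3–B4, B4–B5, B5–B6

The largest bag has 3 vertices, giving width 2; this decomposition certifies tw(G) ≤ 2. Since 4–8–5–2–4 is a cycle in G, G is not acyclic. Forests are exactly the graphs of treewidth ≤ 1, so tw(G) ≥ 2. Therefore the treewidth is 2.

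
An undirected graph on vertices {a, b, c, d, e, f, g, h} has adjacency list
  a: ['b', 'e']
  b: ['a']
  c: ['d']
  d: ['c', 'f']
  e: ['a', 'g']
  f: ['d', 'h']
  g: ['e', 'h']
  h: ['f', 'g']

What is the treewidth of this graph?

1

A width-1 tree decomposition is:
Bags: B1 = {c, d}  B2 = {d, f}  B3 = {f, h}  B4 = {g, h}  B5 = {e, g}  B6 = {a, e}  B7 = {a, b}
Tree: B1–B2, B2–B3, B3–B4, B4–B5, B5–B6, B6–B7
Every bag has size at most 2, so the width is 2 − 1 = 1 and tw(G) ≤ 1. Since G has at least one edge (e.g. c–d), it is not an edgeless graph, so tw(G) ≥ 1. Combining the bounds, tw(G) = 1.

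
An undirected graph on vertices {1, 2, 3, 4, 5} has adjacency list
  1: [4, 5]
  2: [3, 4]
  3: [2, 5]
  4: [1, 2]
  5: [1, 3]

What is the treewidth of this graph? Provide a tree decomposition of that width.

Treewidth 2.
Bags: B1 = {1, 4, 5}  B2 = {2, 4, 5}  B3 = {2, 3, 5}
Tree: B1–B2, B2–B3

Each bag holds 3 vertices, so the decomposition has width 2, which upper-bounds the treewidth. For the lower bound, G contains the cycle 5–1–4–2–3–5, so G is not a forest; only forests have treewidth ≤ 1, hence tw(G) ≥ 2. Combining the bounds, tw(G) = 2.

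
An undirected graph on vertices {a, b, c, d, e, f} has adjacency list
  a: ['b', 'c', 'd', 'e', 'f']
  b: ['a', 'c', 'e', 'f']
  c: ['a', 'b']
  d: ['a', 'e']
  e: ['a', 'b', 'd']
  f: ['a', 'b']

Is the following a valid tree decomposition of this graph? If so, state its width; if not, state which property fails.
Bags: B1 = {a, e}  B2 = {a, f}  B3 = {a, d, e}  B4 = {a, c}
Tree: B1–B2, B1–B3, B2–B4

No — vertex b appears in no bag.

A tree decomposition must satisfy three properties: every vertex lies in some bag; for every edge, both endpoints lie together in some bag; and for every vertex, the bags containing it form a connected subtree. Here vertex b appears in no bag, so the decomposition is invalid.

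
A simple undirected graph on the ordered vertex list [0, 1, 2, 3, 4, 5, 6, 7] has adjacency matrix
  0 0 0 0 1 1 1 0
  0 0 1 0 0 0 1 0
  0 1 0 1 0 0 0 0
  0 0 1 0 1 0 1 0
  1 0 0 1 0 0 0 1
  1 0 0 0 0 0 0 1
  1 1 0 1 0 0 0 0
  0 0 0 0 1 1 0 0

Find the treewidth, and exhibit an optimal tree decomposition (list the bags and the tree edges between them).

Treewidth 2.
One optimal decomposition is:
Bags: B1 = {1, 2, 6}  B2 = {2, 3, 6}  B3 = {0, 3, 6}  B4 = {0, 3, 4}  B5 = {0, 4, 5}  B6 = {4, 5, 7}
Tree: B1–B2, B2–B3, B3–B4, B4–B5, B5–B6

Every bag has size at most 3, so the width is 3 − 1 = 2 and tw(G) ≤ 2. For the lower bound, G contains the cycle 1–2–3–6–1, so G is not a forest; only forests have treewidth ≤ 1, hence tw(G) ≥ 2. The upper and lower bounds meet at 2, so that is the treewidth.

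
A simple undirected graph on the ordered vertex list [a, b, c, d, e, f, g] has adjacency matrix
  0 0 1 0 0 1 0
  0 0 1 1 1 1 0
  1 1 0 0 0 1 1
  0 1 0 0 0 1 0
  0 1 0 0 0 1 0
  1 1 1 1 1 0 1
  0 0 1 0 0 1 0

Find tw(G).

2

A width-2 tree decomposition is:
Bags: B1 = {b, d, f}  B2 = {b, e, f}  B3 = {b, c, f}  B4 = {c, f, g}  B5 = {a, c, f}
Tree: B1–B2, B2–B3, B3–B4, B4–B5
Every bag has size at most 3, so the width is 3 − 1 = 2 and tw(G) ≤ 2. On the other hand G contains the 3-clique {c, f, g}. A clique must lie in a single bag of any decomposition, so no decomposition can have width below 2. The upper and lower bounds meet at 2, so that is the treewidth.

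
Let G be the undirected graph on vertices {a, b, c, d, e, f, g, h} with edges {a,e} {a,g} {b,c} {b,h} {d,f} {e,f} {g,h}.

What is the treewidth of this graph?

A width-1 tree decomposition is:
Bags: B1 = {d, f}  B2 = {e, f}  B3 = {a, e}  B4 = {a, g}  B5 = {g, h}  B6 = {b, h}  B7 = {b, c}
Tree: B1–B2, B2–B3, B3–B4, B4–B5, B5–B6, B6–B7
The largest bag has 2 vertices, giving width 1; this decomposition certifies tw(G) ≤ 1. Since G has at least one edge (e.g. d–f), it is not an edgeless graph, so tw(G) ≥ 1. Therefore the treewidth is 1.

1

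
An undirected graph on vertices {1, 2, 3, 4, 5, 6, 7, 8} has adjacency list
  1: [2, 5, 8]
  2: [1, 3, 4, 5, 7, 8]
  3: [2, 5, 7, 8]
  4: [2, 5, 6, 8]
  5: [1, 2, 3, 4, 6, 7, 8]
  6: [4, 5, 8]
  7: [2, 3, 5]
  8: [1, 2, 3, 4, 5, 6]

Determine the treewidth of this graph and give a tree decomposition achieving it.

Treewidth 3.
One such decomposition:
Bags: B1 = {4, 5, 6, 8}  B2 = {2, 4, 5, 8}  B3 = {2, 3, 5, 8}  B4 = {2, 3, 5, 7}  B5 = {1, 2, 5, 8}
Tree: B1–B2, B2–B3, B3–B4, B3–B5

The largest bag has 4 vertices, giving width 3; this decomposition certifies tw(G) ≤ 3. Conversely, {1, 2, 5, 8} is a clique of size 4, and the vertices of any clique must share a bag in every tree decomposition; so some bag has ≥ 4 vertices and tw(G) ≥ 3. The upper and lower bounds meet at 3, so that is the treewidth.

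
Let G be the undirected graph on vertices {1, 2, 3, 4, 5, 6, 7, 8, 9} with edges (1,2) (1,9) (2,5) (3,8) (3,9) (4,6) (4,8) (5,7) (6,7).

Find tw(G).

A width-2 tree decomposition is:
Bags: B1 = {3, 4, 8}  B2 = {3, 4, 9}  B3 = {1, 4, 9}  B4 = {1, 2, 4}  B5 = {2, 4, 5}  B6 = {4, 5, 7}  B7 = {4, 6, 7}
Tree: B1–B2, B2–B3, B3–B4, B4–B5, B5–B6, B6–B7
The largest bag has 3 vertices, giving width 2; this decomposition certifies tw(G) ≤ 2. Since 4–8–3–9–1–2–5–7–6–4 is a cycle in G, G is not acyclic. Forests are exactly the graphs of treewidth ≤ 1, so tw(G) ≥ 2. Therefore the treewidth is 2.

2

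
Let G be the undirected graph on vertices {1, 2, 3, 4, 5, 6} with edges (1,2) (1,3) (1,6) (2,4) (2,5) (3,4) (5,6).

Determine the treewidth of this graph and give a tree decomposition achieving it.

Treewidth 2.
One optimal decomposition is:
Bags: B1 = {2, 3, 4}  B2 = {1, 2, 3}  B3 = {1, 2, 5}  B4 = {1, 5, 6}
Tree: B1–B2, B2–B3, B3–B4

The largest bag has 3 vertices, giving width 2; this decomposition certifies tw(G) ≤ 2. Since 4–3–1–2–4 is a cycle in G, G is not acyclic. Forests are exactly the graphs of treewidth ≤ 1, so tw(G) ≥ 2. The upper and lower bounds meet at 2, so that is the treewidth.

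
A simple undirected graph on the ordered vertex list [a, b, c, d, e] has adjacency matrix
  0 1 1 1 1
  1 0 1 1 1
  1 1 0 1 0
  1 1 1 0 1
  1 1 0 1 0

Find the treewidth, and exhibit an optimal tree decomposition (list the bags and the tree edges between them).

Each bag holds 4 vertices, so the decomposition has width 3, which upper-bounds the treewidth. For the lower bound, the 4 vertices {a, b, d, e} are pairwise adjacent, and any tree decomposition puts a clique entirely inside one bag — forcing width ≥ 3. Combining the bounds, tw(G) = 3.

Treewidth 3.
Bags: B1 = {a, b, d, e}  B2 = {a, b, c, d}
Tree: B1–B2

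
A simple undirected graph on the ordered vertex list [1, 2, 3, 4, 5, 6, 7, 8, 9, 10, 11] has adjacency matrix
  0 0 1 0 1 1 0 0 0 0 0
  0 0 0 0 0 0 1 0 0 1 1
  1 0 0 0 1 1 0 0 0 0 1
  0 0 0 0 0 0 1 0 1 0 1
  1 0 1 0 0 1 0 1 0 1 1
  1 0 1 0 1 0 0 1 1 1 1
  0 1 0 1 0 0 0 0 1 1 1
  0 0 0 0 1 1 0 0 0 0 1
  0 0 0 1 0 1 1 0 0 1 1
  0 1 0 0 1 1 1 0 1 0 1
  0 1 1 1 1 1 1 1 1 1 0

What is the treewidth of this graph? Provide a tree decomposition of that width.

Each bag holds 4 vertices, so the decomposition has width 3, which upper-bounds the treewidth. For the lower bound, the 4 vertices {1, 3, 5, 6} are pairwise adjacent, and any tree decomposition puts a clique entirely inside one bag — forcing width ≥ 3. Therefore the treewidth is 3.

Treewidth 3.
One such decomposition:
Bags: B1 = {6, 9, 10, 11}  B2 = {5, 6, 10, 11}  B3 = {3, 5, 6, 11}  B4 = {5, 6, 8, 11}  B5 = {7, 9, 10, 11}  B6 = {2, 7, 10, 11}  B7 = {4, 7, 9, 11}  B8 = {1, 3, 5, 6}
Tree: B1–B2, B2–B3, B3–B4, B1–B5, B5–B6, B5–B7, B3–B8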